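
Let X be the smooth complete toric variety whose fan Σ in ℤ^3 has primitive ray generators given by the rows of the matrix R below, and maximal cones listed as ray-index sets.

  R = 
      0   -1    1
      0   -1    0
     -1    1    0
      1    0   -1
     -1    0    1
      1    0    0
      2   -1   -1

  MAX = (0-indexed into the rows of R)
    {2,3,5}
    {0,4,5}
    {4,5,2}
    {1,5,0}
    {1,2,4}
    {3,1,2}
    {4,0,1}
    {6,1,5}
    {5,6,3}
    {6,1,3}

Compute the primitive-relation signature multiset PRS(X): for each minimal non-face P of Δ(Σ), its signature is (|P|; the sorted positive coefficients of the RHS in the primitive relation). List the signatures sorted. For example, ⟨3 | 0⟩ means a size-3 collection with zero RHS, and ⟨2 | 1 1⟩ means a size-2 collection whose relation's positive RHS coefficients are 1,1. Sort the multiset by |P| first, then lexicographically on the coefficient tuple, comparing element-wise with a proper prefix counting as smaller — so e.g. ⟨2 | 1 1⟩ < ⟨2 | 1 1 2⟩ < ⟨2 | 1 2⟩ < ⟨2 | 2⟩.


Primitive collections (9):

  • {3,4}:  v_{3} + v_{4} = 0  →  sig = ⟨2 | 0⟩
  • {0,2}:  v_{0} + v_{2} = v_{4}  →  sig = ⟨2 | 1⟩
  • {2,6}:  v_{2} + v_{6} = v_{3}  →  sig = ⟨2 | 1⟩
  • {0,3}:  v_{0} + v_{3} = v_{1} + v_{5}  →  sig = ⟨2 | 1 1⟩
  • {4,6}:  v_{4} + v_{6} = v_{1} + v_{5}  →  sig = ⟨2 | 1 1⟩
  • {0,6}:  v_{0} + v_{6} = 2·v_{1} + 2·v_{5}  →  sig = ⟨2 | 2 2⟩
  • {1,2,5}:  v_{1} + v_{2} + v_{5} = 0  →  sig = ⟨3 | 0⟩
  • {1,3,5}:  v_{1} + v_{3} + v_{5} = v_{6}  →  sig = ⟨3 | 1⟩
  • {1,4,5}:  v_{1} + v_{4} + v_{5} = v_{0}  →  sig = ⟨3 | 1⟩

Sorted signature multiset PRS(X):
    |P|=2: 6 collections, coeffs (), (1), (1), (1,1), (1,1), (2,2)
    |P|=3: 3 collections, coeffs (), (1), (1)


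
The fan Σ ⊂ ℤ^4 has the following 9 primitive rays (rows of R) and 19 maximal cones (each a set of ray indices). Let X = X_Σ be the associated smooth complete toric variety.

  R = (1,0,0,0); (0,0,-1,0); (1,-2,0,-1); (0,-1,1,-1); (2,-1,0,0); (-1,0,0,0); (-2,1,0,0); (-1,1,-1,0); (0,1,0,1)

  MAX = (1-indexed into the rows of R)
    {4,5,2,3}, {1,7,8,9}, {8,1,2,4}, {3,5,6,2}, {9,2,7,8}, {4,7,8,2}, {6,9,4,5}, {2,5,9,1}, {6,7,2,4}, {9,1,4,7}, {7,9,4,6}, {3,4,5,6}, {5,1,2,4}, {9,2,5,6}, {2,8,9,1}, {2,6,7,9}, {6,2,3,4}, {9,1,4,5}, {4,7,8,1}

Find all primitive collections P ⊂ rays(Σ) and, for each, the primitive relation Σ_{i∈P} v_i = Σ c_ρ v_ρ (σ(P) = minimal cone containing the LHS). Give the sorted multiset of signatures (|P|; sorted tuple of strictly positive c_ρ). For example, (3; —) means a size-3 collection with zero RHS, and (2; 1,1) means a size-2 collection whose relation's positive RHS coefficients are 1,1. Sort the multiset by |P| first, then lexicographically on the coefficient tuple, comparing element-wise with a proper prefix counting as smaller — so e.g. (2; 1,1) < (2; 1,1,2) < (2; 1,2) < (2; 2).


|primitive collections| = 12. Relations:

  P={1,6}:  v_{1} + v_{6} = 0 ; sig = (2; —)
  P={5,7}:  v_{5} + v_{7} = 0 ; sig = (2; —)
  P={3,9}:  v_{3} + v_{9} = v_{5} + v_{6} ; sig = (2; 1,1)
  P={5,8}:  v_{5} + v_{8} = v_{1} + v_{2} ; sig = (2; 1,1)
  P={6,8}:  v_{6} + v_{8} = v_{2} + v_{7} ; sig = (2; 1,1)
  P={1,3}:  v_{1} + v_{3} = v_{2} + v_{4} + v_{5} ; sig = (2; 1,1,1)
  P={3,7}:  v_{3} + v_{7} = v_{2} + v_{4} + v_{6} ; sig = (2; 1,1,1)
  P={3,8}:  v_{3} + v_{8} = 2·v_{2} + v_{4} ; sig = (2; 1,2)
  P={2,4,9}:  v_{2} + v_{4} + v_{9} = 0 ; sig = (3; —)
  P={1,2,7}:  v_{1} + v_{2} + v_{7} = v_{8} ; sig = (3; 1)
  P={4,8,9}:  v_{4} + v_{8} + v_{9} = v_{1} + v_{7} ; sig = (3; 1,1)
  P={2,4,5,6}:  v_{2} + v_{4} + v_{5} + v_{6} = v_{3} ; sig = (4; 1)

Hence PRS(X_Σ) =
{ (2; —) ×2,  (2; 1,1) ×3,  (2; 1,1,1) ×2,  (2; 1,2),  (3; —),  (3; 1),  (3; 1,1),  (4; 1) }


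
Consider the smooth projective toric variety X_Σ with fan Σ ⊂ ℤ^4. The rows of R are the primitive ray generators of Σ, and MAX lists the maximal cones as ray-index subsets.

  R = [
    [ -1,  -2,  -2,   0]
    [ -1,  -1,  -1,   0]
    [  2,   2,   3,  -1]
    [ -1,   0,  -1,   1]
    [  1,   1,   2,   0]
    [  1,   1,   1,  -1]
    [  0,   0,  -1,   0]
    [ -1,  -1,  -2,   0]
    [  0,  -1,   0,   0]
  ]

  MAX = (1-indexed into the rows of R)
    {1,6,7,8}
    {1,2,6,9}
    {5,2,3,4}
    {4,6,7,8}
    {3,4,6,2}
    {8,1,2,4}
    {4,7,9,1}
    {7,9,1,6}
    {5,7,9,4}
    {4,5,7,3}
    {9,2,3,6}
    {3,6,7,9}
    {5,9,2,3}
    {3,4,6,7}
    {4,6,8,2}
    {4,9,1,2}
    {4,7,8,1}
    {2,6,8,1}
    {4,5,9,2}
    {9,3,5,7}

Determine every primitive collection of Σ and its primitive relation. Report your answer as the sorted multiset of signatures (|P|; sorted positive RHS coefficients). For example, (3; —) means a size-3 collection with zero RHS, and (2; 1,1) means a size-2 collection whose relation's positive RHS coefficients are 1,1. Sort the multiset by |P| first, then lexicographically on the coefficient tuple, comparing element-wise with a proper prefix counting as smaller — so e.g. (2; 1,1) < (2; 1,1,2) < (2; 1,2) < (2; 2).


Primitive collections (10):

  P = {5,8}:  v_{5} + v_{8} = 0 — sig = (2; —)
  P = {1,5}:  v_{1} + v_{5} = v_{9} — sig = (2; 1)
  P = {2,7}:  v_{2} + v_{7} = v_{8} — sig = (2; 1)
  P = {3,8}:  v_{3} + v_{8} = v_{6} — sig = (2; 1)
  P = {5,6}:  v_{5} + v_{6} = v_{3} — sig = (2; 1)
  P = {8,9}:  v_{8} + v_{9} = v_{1} — sig = (2; 1)
  P = {1,3}:  v_{1} + v_{3} = v_{6} + v_{9} — sig = (2; 1,1)
  P = {4,6,9}:  v_{4} + v_{6} + v_{9} = 0 — sig = (3; —)
  P = {1,4,6}:  v_{1} + v_{4} + v_{6} = v_{8} — sig = (3; 1)
  P = {3,4,9}:  v_{3} + v_{4} + v_{9} = v_{5} — sig = (3; 1)

so the primitive-relation signature multiset is
    (2; —)
    (2; 1)
    (2; 1)
    (2; 1)
    (2; 1)
    (2; 1)
    (2; 1,1)
    (3; —)
    (3; 1)
    (3; 1)


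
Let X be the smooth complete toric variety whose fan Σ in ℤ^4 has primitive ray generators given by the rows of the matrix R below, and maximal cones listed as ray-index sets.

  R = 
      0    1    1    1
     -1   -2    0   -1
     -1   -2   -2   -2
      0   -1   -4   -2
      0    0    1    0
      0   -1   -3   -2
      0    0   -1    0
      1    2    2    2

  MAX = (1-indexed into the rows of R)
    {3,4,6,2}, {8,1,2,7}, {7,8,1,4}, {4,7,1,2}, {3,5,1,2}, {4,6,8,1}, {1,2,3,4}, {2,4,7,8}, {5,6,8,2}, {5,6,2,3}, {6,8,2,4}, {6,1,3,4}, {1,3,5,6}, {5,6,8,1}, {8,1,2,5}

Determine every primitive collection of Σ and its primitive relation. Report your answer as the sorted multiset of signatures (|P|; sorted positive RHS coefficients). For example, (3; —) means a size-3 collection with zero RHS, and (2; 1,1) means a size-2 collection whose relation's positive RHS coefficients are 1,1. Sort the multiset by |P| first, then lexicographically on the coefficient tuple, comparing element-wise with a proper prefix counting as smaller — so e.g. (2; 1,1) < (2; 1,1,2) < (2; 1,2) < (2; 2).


Primitive collections (7):

  P = {3,8}:  v_{3} + v_{8} = 0  →  sig = (2; —)
  P = {5,7}:  v_{5} + v_{7} = 0  →  sig = (2; —)
  P = {4,5}:  v_{4} + v_{5} = v_{6}  →  sig = (2; 1)
  P = {6,7}:  v_{6} + v_{7} = v_{4}  →  sig = (2; 1)
  P = {3,7}:  v_{3} + v_{7} = v_{1} + v_{2} + v_{4}  →  sig = (2; 1,1,1)
  P = {1,2,6}:  v_{1} + v_{2} + v_{6} = v_{3}  →  sig = (3; 1)
  P = {1,2,4,8}:  v_{1} + v_{2} + v_{4} + v_{8} = v_{7}  →  sig = (4; 1)

so the primitive-relation signature multiset is
    |P|=2: 5 collections, coeffs (), (), (1), (1), (1,1,1)
    |P|=3: 1 collection, coeffs (1)
    |P|=4: 1 collection, coeffs (1)


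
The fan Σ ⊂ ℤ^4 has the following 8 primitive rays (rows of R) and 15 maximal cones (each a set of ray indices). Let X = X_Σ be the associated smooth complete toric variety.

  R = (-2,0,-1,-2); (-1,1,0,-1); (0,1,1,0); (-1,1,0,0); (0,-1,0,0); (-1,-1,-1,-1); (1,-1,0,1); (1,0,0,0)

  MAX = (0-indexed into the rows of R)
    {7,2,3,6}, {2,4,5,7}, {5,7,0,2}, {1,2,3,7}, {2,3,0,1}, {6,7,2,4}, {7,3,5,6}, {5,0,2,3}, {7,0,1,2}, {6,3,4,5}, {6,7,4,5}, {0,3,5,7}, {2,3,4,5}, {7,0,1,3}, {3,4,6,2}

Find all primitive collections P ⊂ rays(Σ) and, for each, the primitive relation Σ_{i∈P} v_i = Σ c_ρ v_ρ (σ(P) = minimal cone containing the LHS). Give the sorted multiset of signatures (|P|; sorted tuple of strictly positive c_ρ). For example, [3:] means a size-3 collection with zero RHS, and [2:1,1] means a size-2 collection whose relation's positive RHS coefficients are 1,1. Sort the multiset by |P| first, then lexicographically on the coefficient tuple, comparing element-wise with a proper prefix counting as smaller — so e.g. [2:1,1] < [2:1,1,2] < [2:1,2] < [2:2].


9 collections generate NE(X_Σ); each relation:

  P = {1,6}:  v_{1} + v_{6} = 0 ; sig = [2:]
  P = {0,6}:  v_{0} + v_{6} = v_{5} ; sig = [2:1]
  P = {1,5}:  v_{1} + v_{5} = v_{0} ; sig = [2:1]
  P = {1,4}:  v_{1} + v_{4} = v_{2} + v_{5} ; sig = [2:1,1]
  P = {0,4}:  v_{0} + v_{4} = v_{2} + 2·v_{5} ; sig = [2:1,2]
  P = {3,4,7}:  v_{3} + v_{4} + v_{7} = 0 ; sig = [3:]
  P = {2,5,6}:  v_{2} + v_{5} + v_{6} = v_{4} ; sig = [3:1]
  P = {2,3,5,7}:  v_{2} + v_{3} + v_{5} + v_{7} = v_{1} ; sig = [4:1]
  P = {0,2,3,7}:  v_{0} + v_{2} + v_{3} + v_{7} = 2·v_{1} ; sig = [4:2]

Sorted signature multiset PRS(X):
[[2:], [2:1], [2:1], [2:1,1], [2:1,2], [3:], [3:1], [4:1], [4:2]]


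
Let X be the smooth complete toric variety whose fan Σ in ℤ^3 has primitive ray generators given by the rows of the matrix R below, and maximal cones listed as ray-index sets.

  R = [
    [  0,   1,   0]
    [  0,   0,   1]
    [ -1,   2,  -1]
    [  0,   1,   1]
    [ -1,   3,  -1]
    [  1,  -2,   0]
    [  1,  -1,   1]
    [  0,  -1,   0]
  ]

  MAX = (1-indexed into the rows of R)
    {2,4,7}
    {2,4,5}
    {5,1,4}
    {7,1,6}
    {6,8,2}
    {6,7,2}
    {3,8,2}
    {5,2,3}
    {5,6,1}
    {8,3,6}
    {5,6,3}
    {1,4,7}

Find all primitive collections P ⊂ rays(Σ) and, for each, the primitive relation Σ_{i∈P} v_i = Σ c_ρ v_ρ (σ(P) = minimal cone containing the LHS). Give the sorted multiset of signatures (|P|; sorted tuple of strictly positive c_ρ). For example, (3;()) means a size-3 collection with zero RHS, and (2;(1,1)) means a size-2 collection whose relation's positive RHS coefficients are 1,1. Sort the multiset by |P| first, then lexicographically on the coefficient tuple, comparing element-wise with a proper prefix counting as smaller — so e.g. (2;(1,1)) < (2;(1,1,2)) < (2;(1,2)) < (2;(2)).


|primitive collections| = 12. Relations:

  {1,8}:  v_{1} + v_{8} = 0 — sig = (2;())
  {1,2}:  v_{1} + v_{2} = v_{4} — sig = (2;(1))
  {1,3}:  v_{1} + v_{3} = v_{5} — sig = (2;(1))
  {3,7}:  v_{3} + v_{7} = v_{1} — sig = (2;(1))
  {4,6}:  v_{4} + v_{6} = v_{7} — sig = (2;(1))
  {4,8}:  v_{4} + v_{8} = v_{2} — sig = (2;(1))
  {5,8}:  v_{5} + v_{8} = v_{3} — sig = (2;(1))
  {3,4}:  v_{3} + v_{4} = v_{2} + v_{5} — sig = (2;(1,1))
  {7,8}:  v_{7} + v_{8} = v_{2} + v_{6} — sig = (2;(1,1))
  {5,7}:  v_{5} + v_{7} = 2·v_{1} — sig = (2;(2))
  {2,3,6}:  v_{2} + v_{3} + v_{6} = 0 — sig = (3;())
  {2,5,6}:  v_{2} + v_{5} + v_{6} = v_{1} — sig = (3;(1))

Sorted signature multiset PRS(X):
    (2;())
    (2;(1))
    (2;(1))
    (2;(1))
    (2;(1))
    (2;(1))
    (2;(1))
    (2;(1,1))
    (2;(1,1))
    (2;(2))
    (3;())
    (3;(1))


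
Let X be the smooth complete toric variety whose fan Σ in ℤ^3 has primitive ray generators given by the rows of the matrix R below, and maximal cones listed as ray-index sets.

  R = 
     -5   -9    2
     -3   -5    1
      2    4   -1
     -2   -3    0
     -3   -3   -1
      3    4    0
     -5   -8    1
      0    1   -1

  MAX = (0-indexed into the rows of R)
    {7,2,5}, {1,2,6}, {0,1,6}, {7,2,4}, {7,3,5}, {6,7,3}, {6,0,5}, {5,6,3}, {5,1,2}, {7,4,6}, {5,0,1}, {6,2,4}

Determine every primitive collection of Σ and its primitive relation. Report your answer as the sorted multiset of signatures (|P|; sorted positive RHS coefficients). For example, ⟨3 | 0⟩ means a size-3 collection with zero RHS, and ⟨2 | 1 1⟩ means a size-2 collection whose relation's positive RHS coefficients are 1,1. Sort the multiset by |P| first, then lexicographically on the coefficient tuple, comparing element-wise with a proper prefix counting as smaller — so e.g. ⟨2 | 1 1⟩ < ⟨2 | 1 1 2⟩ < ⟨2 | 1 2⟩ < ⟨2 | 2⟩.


Σ has 14 primitive collections:

  P={0,2}:  v_{0} + v_{2} = v_{1}  ⇒ sig = ⟨2 | 1⟩
  P={0,7}:  v_{0} + v_{7} = v_{6}  ⇒ sig = ⟨2 | 1⟩
  P={1,3}:  v_{1} + v_{3} = v_{6}  ⇒ sig = ⟨2 | 1⟩
  P={2,3}:  v_{2} + v_{3} = v_{7}  ⇒ sig = ⟨2 | 1⟩
  P={4,5}:  v_{4} + v_{5} = v_{7}  ⇒ sig = ⟨2 | 1⟩
  P={1,7}:  v_{1} + v_{7} = v_{2} + v_{6}  ⇒ sig = ⟨2 | 1 1⟩
  P={0,3}:  v_{0} + v_{3} = v_{5} + 2·v_{6}  ⇒ sig = ⟨2 | 1 2⟩
  P={0,4}:  v_{0} + v_{4} = v_{2} + 2·v_{6}  ⇒ sig = ⟨2 | 1 2⟩
  P={3,4}:  v_{3} + v_{4} = v_{6} + 2·v_{7}  ⇒ sig = ⟨2 | 1 2⟩
  P={1,4}:  v_{1} + v_{4} = 2·v_{2} + 2·v_{6}  ⇒ sig = ⟨2 | 2 2⟩
  P={2,5,6}:  v_{2} + v_{5} + v_{6} = 0  ⇒ sig = ⟨3 | 0⟩
  P={1,5,6}:  v_{1} + v_{5} + v_{6} = v_{0}  ⇒ sig = ⟨3 | 1⟩
  P={2,6,7}:  v_{2} + v_{6} + v_{7} = v_{4}  ⇒ sig = ⟨3 | 1⟩
  P={5,6,7}:  v_{5} + v_{6} + v_{7} = v_{3}  ⇒ sig = ⟨3 | 1⟩

so the primitive-relation signature multiset is
    |P|=2: 10 collections, coeffs (1), (1), (1), (1), (1), (1,1), (1,2), (1,2), (1,2), (2,2)
    |P|=3: 4 collections, coeffs (), (1), (1), (1)


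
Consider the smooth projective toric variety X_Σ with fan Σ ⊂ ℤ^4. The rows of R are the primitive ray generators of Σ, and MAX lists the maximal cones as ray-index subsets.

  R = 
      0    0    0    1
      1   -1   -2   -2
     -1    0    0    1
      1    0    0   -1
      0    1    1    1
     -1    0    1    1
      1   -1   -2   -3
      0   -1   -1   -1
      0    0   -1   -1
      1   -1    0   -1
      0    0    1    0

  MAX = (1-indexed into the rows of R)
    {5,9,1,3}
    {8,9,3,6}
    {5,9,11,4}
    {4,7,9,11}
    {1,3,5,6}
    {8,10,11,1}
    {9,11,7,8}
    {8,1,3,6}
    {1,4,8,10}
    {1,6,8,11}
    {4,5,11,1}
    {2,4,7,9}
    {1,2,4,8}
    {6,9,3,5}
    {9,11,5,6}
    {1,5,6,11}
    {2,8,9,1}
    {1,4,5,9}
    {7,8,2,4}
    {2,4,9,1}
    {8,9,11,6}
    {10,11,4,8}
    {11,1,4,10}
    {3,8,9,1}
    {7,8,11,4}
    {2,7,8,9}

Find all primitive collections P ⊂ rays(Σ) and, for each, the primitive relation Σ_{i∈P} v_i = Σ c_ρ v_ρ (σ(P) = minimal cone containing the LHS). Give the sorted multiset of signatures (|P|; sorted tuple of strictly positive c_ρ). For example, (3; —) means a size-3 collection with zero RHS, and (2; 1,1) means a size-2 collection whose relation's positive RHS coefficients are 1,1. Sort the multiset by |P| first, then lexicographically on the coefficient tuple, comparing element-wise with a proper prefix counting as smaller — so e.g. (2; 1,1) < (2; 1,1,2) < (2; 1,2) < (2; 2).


Σ has 22 primitive collections:

  • {3,4}:  v_{3} + v_{4} = 0  ⟹  sig = (2; —)
  • {5,8}:  v_{5} + v_{8} = 0  ⟹  sig = (2; —)
  • {1,7}:  v_{1} + v_{7} = v_{2}  ⟹  sig = (2; 1)
  • {2,6}:  v_{2} + v_{6} = v_{8}  ⟹  sig = (2; 1)
  • {3,11}:  v_{3} + v_{11} = v_{6}  ⟹  sig = (2; 1)
  • {4,6}:  v_{4} + v_{6} = v_{11}  ⟹  sig = (2; 1)
  • {2,11}:  v_{2} + v_{11} = v_{4} + v_{8}  ⟹  sig = (2; 1,1)
  • {3,7}:  v_{3} + v_{7} = v_{8} + v_{9}  ⟹  sig = (2; 1,1)
  • {5,7}:  v_{5} + v_{7} = v_{4} + v_{9}  ⟹  sig = (2; 1,1)
  • {9,10}:  v_{9} + v_{10} = v_{4} + v_{8}  ⟹  sig = (2; 1,1)
  • {2,3}:  v_{2} + v_{3} = v_{1} + v_{8} + v_{9}  ⟹  sig = (2; 1,1,1)
  • {2,5}:  v_{2} + v_{5} = v_{1} + v_{4} + v_{9}  ⟹  sig = (2; 1,1,1)
  • {3,10}:  v_{3} + v_{10} = v_{1} + v_{8} + v_{11}  ⟹  sig = (2; 1,1,1)
  • {5,10}:  v_{5} + v_{10} = v_{1} + v_{4} + v_{11}  ⟹  sig = (2; 1,1,1)
  • {6,7}:  v_{6} + v_{7} = v_{8} + v_{9} + v_{11}  ⟹  sig = (2; 1,1,1)
  • {6,10}:  v_{6} + v_{10} = v_{1} + v_{8} + 2·v_{11}  ⟹  sig = (2; 1,1,2)
  • {2,10}:  v_{2} + v_{10} = v_{1} + 2·v_{4} + 2·v_{8}  ⟹  sig = (2; 1,2,2)
  • {7,10}:  v_{7} + v_{10} = 2·v_{4} + 2·v_{8}  ⟹  sig = (2; 2,2)
  • {1,9,11}:  v_{1} + v_{9} + v_{11} = 0  ⟹  sig = (3; —)
  • {1,6,9}:  v_{1} + v_{6} + v_{9} = v_{3}  ⟹  sig = (3; 1)
  • {4,8,9}:  v_{4} + v_{8} + v_{9} = v_{7}  ⟹  sig = (3; 1)
  • {1,4,8,11}:  v_{1} + v_{4} + v_{8} + v_{11} = v_{10}  ⟹  sig = (4; 1)

Signatures (|P|; sorted positive RHS coefficients), sorted:
    |P|=2: 18 collections, coeffs (), (), (1), (1), (1), (1), (1,1), (1,1), (1,1), (1,1), (1,1,1), (1,1,1), (1,1,1), (1,1,1), (1,1,1), (1,1,2), (1,2,2), (2,2)
    |P|=3: 3 collections, coeffs (), (1), (1)
    |P|=4: 1 collection, coeffs (1)


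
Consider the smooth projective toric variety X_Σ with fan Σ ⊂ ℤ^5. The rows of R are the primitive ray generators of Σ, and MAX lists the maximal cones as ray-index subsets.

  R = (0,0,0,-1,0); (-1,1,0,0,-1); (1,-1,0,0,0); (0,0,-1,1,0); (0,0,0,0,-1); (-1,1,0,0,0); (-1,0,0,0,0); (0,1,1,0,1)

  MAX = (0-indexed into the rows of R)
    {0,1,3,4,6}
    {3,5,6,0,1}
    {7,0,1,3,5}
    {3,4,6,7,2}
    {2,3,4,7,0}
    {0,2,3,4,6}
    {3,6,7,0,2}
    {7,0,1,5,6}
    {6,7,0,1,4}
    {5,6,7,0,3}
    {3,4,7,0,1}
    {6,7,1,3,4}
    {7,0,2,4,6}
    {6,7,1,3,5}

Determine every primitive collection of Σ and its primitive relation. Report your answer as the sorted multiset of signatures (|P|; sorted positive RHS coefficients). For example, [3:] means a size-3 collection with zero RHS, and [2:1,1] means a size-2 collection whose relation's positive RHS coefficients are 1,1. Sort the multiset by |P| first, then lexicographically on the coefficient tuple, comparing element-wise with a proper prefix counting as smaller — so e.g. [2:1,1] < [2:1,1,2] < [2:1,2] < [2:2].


Σ has 5 primitive collections:

  {2,5}:  v_{2} + v_{5} = 0 ; sig = [2:]
  {1,2}:  v_{1} + v_{2} = v_{4} ; sig = [2:1]
  {4,5}:  v_{4} + v_{5} = v_{1} ; sig = [2:1]
  {0,3,4,6,7}:  v_{0} + v_{3} + v_{4} + v_{6} + v_{7} = v_{5} ; sig = [5:1]
  {0,1,3,6,7}:  v_{0} + v_{1} + v_{3} + v_{6} + v_{7} = 2·v_{5} ; sig = [5:2]

Signatures (|P|; sorted positive RHS coefficients), sorted:
{ [2:],  [2:1] ×2,  [5:1],  [5:2] }


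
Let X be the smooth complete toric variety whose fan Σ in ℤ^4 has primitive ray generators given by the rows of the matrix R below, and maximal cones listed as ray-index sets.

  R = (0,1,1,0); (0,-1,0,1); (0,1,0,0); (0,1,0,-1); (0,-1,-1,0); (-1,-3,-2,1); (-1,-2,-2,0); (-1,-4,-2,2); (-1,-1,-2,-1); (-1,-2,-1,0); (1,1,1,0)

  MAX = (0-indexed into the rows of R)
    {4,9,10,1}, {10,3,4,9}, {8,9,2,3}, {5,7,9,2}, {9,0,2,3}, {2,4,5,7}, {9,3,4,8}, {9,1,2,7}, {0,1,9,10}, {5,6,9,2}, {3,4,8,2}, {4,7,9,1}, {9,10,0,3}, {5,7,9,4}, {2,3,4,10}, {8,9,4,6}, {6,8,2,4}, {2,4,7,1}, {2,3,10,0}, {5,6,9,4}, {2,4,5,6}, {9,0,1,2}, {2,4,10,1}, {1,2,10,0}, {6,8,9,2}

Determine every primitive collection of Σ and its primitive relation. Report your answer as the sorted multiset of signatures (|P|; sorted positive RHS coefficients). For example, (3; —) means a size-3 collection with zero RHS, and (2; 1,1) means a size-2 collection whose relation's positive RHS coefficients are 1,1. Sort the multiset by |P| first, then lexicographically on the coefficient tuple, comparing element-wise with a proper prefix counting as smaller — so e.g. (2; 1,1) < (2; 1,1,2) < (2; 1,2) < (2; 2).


21 collections generate NE(X_Σ); each relation:

  • {0,4}:  v_{0} + v_{4} = 0  ⇒ sig = (2; —)
  • {1,3}:  v_{1} + v_{3} = 0  ⇒ sig = (2; —)
  • {1,5}:  v_{1} + v_{5} = v_{7}  ⇒ sig = (2; 1)
  • {1,6}:  v_{1} + v_{6} = v_{5}  ⇒ sig = (2; 1)
  • {1,8}:  v_{1} + v_{8} = v_{6}  ⇒ sig = (2; 1)
  • {3,5}:  v_{3} + v_{5} = v_{6}  ⇒ sig = (2; 1)
  • {3,6}:  v_{3} + v_{6} = v_{8}  ⇒ sig = (2; 1)
  • {3,7}:  v_{3} + v_{7} = v_{5}  ⇒ sig = (2; 1)
  • {6,10}:  v_{6} + v_{10} = v_{4}  ⇒ sig = (2; 1)
  • {0,6}:  v_{0} + v_{6} = v_{2} + v_{9}  ⇒ sig = (2; 1,1)
  • {5,10}:  v_{5} + v_{10} = v_{1} + v_{4}  ⇒ sig = (2; 1,1)
  • {7,8}:  v_{7} + v_{8} = v_{5} + v_{6}  ⇒ sig = (2; 1,1)
  • {8,10}:  v_{8} + v_{10} = v_{3} + v_{4}  ⇒ sig = (2; 1,1)
  • {0,5}:  v_{0} + v_{5} = v_{1} + v_{2} + v_{9}  ⇒ sig = (2; 1,1,1)
  • {0,8}:  v_{0} + v_{8} = v_{2} + v_{3} + v_{9}  ⇒ sig = (2; 1,1,1)
  • {0,7}:  v_{0} + v_{7} = 2·v_{1} + v_{2} + v_{9}  ⇒ sig = (2; 1,1,2)
  • {7,10}:  v_{7} + v_{10} = 2·v_{1} + v_{4}  ⇒ sig = (2; 1,2)
  • {5,8}:  v_{5} + v_{8} = 2·v_{6}  ⇒ sig = (2; 2)
  • {6,7}:  v_{6} + v_{7} = 2·v_{5}  ⇒ sig = (2; 2)
  • {2,9,10}:  v_{2} + v_{9} + v_{10} = 0  ⇒ sig = (3; —)
  • {2,4,9}:  v_{2} + v_{4} + v_{9} = v_{6}  ⇒ sig = (3; 1)

Sorted signature multiset PRS(X):
    |P|=2: 19 collections, coeffs (), (), (1), (1), (1), (1), (1), (1), (1), (1,1), (1,1), (1,1), (1,1), (1,1,1), (1,1,1), (1,1,2), (1,2), (2), (2)
    |P|=3: 2 collections, coeffs (), (1)


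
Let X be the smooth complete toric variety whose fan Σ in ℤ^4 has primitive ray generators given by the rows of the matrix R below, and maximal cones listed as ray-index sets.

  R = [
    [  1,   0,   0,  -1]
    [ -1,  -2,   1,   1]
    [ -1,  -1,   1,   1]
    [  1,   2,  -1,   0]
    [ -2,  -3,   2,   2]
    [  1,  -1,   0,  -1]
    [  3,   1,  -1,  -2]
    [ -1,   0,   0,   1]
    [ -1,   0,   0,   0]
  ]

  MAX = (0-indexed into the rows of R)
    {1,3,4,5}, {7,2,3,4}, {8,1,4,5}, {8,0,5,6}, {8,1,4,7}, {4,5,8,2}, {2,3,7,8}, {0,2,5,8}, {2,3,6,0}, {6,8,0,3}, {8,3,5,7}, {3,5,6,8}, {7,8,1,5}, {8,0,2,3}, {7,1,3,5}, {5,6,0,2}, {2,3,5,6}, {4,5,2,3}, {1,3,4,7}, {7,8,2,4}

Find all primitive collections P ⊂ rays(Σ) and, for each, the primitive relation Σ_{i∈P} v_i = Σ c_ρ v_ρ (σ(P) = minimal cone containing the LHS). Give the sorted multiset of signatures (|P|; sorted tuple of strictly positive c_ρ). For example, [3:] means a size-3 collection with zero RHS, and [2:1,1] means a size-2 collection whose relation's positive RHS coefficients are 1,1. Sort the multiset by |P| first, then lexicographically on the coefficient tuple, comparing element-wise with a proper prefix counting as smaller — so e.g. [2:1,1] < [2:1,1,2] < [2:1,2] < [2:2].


Σ has 14 primitive collections:

  • {0,7}:  v_{0} + v_{7} = 0  ⟹  sig = [2:]
  • {1,2}:  v_{1} + v_{2} = v_{4}  ⟹  sig = [2:1]
  • {0,1}:  v_{0} + v_{1} = v_{2} + v_{5}  ⟹  sig = [2:1,1]
  • {6,7}:  v_{6} + v_{7} = v_{3} + v_{5}  ⟹  sig = [2:1,1]
  • {1,6}:  v_{1} + v_{6} = v_{2} + v_{3} + 2·v_{5}  ⟹  sig = [2:1,1,2]
  • {0,4}:  v_{0} + v_{4} = 2·v_{2} + v_{5}  ⟹  sig = [2:1,2]
  • {4,6}:  v_{4} + v_{6} = 2·v_{2} + v_{3} + 2·v_{5}  ⟹  sig = [2:1,2,2]
  • {0,3,5}:  v_{0} + v_{3} + v_{5} = v_{6}  ⟹  sig = [3:1]
  • {1,3,8}:  v_{1} + v_{3} + v_{8} = v_{7}  ⟹  sig = [3:1]
  • {2,5,7}:  v_{2} + v_{5} + v_{7} = v_{1}  ⟹  sig = [3:1]
  • {2,6,8}:  v_{2} + v_{6} + v_{8} = v_{0}  ⟹  sig = [3:1]
  • {3,4,8}:  v_{3} + v_{4} + v_{8} = v_{2} + v_{7}  ⟹  sig = [3:1,1]
  • {4,5,7}:  v_{4} + v_{5} + v_{7} = 2·v_{1}  ⟹  sig = [3:2]
  • {2,3,5,8}:  v_{2} + v_{3} + v_{5} + v_{8} = 0  ⟹  sig = [4:]

Hence PRS(X_Σ) =
    |P|=2: 7 collections, coeffs (), (1), (1,1), (1,1), (1,1,2), (1,2), (1,2,2)
    |P|=3: 6 collections, coeffs (1), (1), (1), (1), (1,1), (2)
    |P|=4: 1 collection, coeffs ()


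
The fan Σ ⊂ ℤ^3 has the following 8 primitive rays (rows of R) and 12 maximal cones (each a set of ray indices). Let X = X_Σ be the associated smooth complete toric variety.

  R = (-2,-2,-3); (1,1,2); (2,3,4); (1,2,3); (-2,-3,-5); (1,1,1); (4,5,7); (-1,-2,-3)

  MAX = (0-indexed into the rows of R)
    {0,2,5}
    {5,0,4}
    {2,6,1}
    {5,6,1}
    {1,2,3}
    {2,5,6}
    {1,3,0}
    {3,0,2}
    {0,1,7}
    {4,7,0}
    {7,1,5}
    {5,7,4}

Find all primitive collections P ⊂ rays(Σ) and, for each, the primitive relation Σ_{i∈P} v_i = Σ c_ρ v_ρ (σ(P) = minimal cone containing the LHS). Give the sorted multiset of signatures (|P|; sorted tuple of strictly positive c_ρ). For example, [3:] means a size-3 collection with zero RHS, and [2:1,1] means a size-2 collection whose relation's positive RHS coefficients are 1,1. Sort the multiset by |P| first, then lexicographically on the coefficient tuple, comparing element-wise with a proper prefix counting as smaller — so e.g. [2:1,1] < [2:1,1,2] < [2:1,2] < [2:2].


|primitive collections| = 14. Relations:

  P={3,7}:  v_{3} + v_{7} = 0  so sig = [2:]
  P={0,6}:  v_{0} + v_{6} = v_{2}  so sig = [2:1]
  P={1,4}:  v_{1} + v_{4} = v_{7}  so sig = [2:1]
  P={2,7}:  v_{2} + v_{7} = v_{5}  so sig = [2:1]
  P={3,5}:  v_{3} + v_{5} = v_{2}  so sig = [2:1]
  P={3,4}:  v_{3} + v_{4} = v_{0} + v_{5}  so sig = [2:1,1]
  P={2,4}:  v_{2} + v_{4} = v_{0} + 2·v_{5}  so sig = [2:1,2]
  P={3,6}:  v_{3} + v_{6} = v_{1} + 2·v_{2}  so sig = [2:1,2]
  P={6,7}:  v_{6} + v_{7} = v_{1} + 2·v_{5}  so sig = [2:1,2]
  P={4,6}:  v_{4} + v_{6} = 2·v_{5}  so sig = [2:2]
  P={0,1,5}:  v_{0} + v_{1} + v_{5} = 0  so sig = [3:]
  P={0,1,2}:  v_{0} + v_{1} + v_{2} = v_{3}  so sig = [3:1]
  P={0,5,7}:  v_{0} + v_{5} + v_{7} = v_{4}  so sig = [3:1]
  P={1,2,5}:  v_{1} + v_{2} + v_{5} = v_{6}  so sig = [3:1]

Signatures (|P|; sorted positive RHS coefficients), sorted:
    [2:]
    [2:1]
    [2:1]
    [2:1]
    [2:1]
    [2:1,1]
    [2:1,2]
    [2:1,2]
    [2:1,2]
    [2:2]
    [3:]
    [3:1]
    [3:1]
    [3:1]


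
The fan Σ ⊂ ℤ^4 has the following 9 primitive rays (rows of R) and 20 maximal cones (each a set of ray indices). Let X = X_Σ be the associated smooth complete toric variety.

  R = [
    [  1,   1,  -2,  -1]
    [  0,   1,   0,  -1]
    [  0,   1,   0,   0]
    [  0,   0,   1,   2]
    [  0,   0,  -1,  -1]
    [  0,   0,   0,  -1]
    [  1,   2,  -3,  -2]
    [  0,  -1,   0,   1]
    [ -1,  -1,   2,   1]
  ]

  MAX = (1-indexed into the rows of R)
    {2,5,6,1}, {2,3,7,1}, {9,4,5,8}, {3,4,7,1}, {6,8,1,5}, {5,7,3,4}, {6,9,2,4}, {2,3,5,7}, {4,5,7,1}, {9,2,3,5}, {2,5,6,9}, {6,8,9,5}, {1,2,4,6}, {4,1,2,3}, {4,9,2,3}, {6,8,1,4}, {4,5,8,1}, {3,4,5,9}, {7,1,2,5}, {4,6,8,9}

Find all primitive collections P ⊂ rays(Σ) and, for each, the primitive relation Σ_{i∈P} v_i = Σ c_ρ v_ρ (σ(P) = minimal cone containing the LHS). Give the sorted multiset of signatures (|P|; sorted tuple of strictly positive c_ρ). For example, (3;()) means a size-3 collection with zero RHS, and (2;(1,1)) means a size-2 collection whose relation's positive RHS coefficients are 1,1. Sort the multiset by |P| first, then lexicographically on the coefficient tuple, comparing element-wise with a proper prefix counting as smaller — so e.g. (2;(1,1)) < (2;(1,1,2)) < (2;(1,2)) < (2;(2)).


|primitive collections| = 11. Relations:

  • {1,9}:  v_{1} + v_{9} = 0  ⇒ sig = (2;())
  • {2,8}:  v_{2} + v_{8} = 0  ⇒ sig = (2;())
  • {3,6}:  v_{3} + v_{6} = v_{2}  ⇒ sig = (2;(1))
  • {3,8}:  v_{3} + v_{8} = v_{4} + v_{5}  ⇒ sig = (2;(1,1))
  • {7,9}:  v_{7} + v_{9} = v_{3} + v_{5}  ⇒ sig = (2;(1,1))
  • {6,7}:  v_{6} + v_{7} = v_{1} + v_{2} + v_{5}  ⇒ sig = (2;(1,1,1))
  • {7,8}:  v_{7} + v_{8} = v_{1} + v_{4} + 2·v_{5}  ⇒ sig = (2;(1,1,2))
  • {4,5,6}:  v_{4} + v_{5} + v_{6} = 0  ⇒ sig = (3;())
  • {1,3,5}:  v_{1} + v_{3} + v_{5} = v_{7}  ⇒ sig = (3;(1))
  • {2,4,5}:  v_{2} + v_{4} + v_{5} = v_{3}  ⇒ sig = (3;(1))
  • {2,4,7}:  v_{2} + v_{4} + v_{7} = v_{1} + 2·v_{3}  ⇒ sig = (3;(1,2))

so the primitive-relation signature multiset is
    |P|=2: 7 collections, coeffs (), (), (1), (1,1), (1,1), (1,1,1), (1,1,2)
    |P|=3: 4 collections, coeffs (), (1), (1), (1,2)


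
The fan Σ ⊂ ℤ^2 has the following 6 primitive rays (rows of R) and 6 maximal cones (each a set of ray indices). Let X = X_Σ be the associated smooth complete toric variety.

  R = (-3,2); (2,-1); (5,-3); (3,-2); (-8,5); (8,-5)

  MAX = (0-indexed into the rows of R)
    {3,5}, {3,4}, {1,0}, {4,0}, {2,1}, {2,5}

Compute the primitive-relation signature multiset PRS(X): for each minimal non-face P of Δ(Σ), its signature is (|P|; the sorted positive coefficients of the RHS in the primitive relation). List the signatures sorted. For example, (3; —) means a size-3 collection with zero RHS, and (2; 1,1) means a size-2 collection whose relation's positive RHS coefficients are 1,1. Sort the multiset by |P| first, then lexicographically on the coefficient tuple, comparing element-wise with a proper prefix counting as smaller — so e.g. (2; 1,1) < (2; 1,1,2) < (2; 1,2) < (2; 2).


Σ has 9 primitive collections:

  P = {0,3}:  v_{0} + v_{3} = 0 ; sig = (2; —)
  P = {4,5}:  v_{4} + v_{5} = 0 ; sig = (2; —)
  P = {0,2}:  v_{0} + v_{2} = v_{1} ; sig = (2; 1)
  P = {0,5}:  v_{0} + v_{5} = v_{2} ; sig = (2; 1)
  P = {1,3}:  v_{1} + v_{3} = v_{2} ; sig = (2; 1)
  P = {2,3}:  v_{2} + v_{3} = v_{5} ; sig = (2; 1)
  P = {2,4}:  v_{2} + v_{4} = v_{0} ; sig = (2; 1)
  P = {1,4}:  v_{1} + v_{4} = 2·v_{0} ; sig = (2; 2)
  P = {1,5}:  v_{1} + v_{5} = 2·v_{2} ; sig = (2; 2)

so the primitive-relation signature multiset is
[(2; —), (2; —), (2; 1), (2; 1), (2; 1), (2; 1), (2; 1), (2; 2), (2; 2)]


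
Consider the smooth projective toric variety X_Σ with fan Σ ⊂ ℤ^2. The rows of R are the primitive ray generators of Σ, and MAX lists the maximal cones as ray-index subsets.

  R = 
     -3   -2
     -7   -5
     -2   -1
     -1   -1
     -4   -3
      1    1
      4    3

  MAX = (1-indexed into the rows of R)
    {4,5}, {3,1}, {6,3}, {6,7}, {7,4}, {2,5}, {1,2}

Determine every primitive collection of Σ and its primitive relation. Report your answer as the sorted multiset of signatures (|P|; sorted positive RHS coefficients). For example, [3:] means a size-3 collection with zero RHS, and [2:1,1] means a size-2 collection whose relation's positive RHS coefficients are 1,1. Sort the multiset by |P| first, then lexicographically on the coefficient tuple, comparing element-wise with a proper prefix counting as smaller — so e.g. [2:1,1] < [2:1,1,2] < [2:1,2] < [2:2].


The 14 primitive collections of Σ (r=7, n=2):

  {4,6}:  v_{4} + v_{6} = 0  →  sig = [2:]
  {5,7}:  v_{5} + v_{7} = 0  →  sig = [2:]
  {1,4}:  v_{1} + v_{4} = v_{5}  →  sig = [2:1]
  {1,5}:  v_{1} + v_{5} = v_{2}  →  sig = [2:1]
  {1,6}:  v_{1} + v_{6} = v_{3}  →  sig = [2:1]
  {1,7}:  v_{1} + v_{7} = v_{6}  →  sig = [2:1]
  {2,7}:  v_{2} + v_{7} = v_{1}  →  sig = [2:1]
  {3,4}:  v_{3} + v_{4} = v_{1}  →  sig = [2:1]
  {5,6}:  v_{5} + v_{6} = v_{1}  →  sig = [2:1]
  {2,4}:  v_{2} + v_{4} = 2·v_{5}  →  sig = [2:2]
  {2,6}:  v_{2} + v_{6} = 2·v_{1}  →  sig = [2:2]
  {3,5}:  v_{3} + v_{5} = 2·v_{1}  →  sig = [2:2]
  {3,7}:  v_{3} + v_{7} = 2·v_{6}  →  sig = [2:2]
  {2,3}:  v_{2} + v_{3} = 3·v_{1}  →  sig = [2:3]

so the primitive-relation signature multiset is
{ [2:] ×2,  [2:1] ×7,  [2:2] ×4,  [2:3] }


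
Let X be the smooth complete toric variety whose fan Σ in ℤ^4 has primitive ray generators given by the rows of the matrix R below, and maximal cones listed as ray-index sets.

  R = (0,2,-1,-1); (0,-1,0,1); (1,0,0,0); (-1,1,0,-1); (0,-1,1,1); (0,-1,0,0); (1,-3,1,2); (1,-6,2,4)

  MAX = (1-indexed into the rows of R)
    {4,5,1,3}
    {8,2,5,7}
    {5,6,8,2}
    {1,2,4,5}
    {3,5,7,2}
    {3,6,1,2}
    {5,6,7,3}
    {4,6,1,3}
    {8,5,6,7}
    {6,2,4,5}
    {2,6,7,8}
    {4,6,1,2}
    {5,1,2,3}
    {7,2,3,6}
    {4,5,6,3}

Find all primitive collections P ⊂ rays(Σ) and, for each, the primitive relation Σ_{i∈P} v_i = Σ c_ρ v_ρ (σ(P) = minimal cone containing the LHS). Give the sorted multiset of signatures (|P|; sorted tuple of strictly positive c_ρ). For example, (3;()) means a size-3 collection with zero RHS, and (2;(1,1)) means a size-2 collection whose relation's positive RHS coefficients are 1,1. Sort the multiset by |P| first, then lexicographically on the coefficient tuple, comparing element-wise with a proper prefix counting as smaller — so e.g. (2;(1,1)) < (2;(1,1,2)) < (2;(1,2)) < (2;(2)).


Primitive collections (9):

  P = {1,7}:  v_{1} + v_{7} = v_{2} + v_{3} ; sig = (2;(1,1))
  P = {1,8}:  v_{1} + v_{8} = v_{2} + v_{7} ; sig = (2;(1,1))
  P = {4,7}:  v_{4} + v_{7} = v_{5} + v_{6} ; sig = (2;(1,1))
  P = {4,8}:  v_{4} + v_{8} = v_{2} + 2·v_{5} + 2·v_{6} ; sig = (2;(1,2,2))
  P = {3,8}:  v_{3} + v_{8} = 2·v_{7} ; sig = (2;(2))
  P = {1,5,6}:  v_{1} + v_{5} + v_{6} = 0 ; sig = (3;())
  P = {2,3,4}:  v_{2} + v_{3} + v_{4} = 0 ; sig = (3;())
  P = {2,3,5,6}:  v_{2} + v_{3} + v_{5} + v_{6} = v_{7} ; sig = (4;(1))
  P = {2,5,6,7}:  v_{2} + v_{5} + v_{6} + v_{7} = v_{8} ; sig = (4;(1))

Hence PRS(X_Σ) =
    (2;(1,1))
    (2;(1,1))
    (2;(1,1))
    (2;(1,2,2))
    (2;(2))
    (3;())
    (3;())
    (4;(1))
    (4;(1))


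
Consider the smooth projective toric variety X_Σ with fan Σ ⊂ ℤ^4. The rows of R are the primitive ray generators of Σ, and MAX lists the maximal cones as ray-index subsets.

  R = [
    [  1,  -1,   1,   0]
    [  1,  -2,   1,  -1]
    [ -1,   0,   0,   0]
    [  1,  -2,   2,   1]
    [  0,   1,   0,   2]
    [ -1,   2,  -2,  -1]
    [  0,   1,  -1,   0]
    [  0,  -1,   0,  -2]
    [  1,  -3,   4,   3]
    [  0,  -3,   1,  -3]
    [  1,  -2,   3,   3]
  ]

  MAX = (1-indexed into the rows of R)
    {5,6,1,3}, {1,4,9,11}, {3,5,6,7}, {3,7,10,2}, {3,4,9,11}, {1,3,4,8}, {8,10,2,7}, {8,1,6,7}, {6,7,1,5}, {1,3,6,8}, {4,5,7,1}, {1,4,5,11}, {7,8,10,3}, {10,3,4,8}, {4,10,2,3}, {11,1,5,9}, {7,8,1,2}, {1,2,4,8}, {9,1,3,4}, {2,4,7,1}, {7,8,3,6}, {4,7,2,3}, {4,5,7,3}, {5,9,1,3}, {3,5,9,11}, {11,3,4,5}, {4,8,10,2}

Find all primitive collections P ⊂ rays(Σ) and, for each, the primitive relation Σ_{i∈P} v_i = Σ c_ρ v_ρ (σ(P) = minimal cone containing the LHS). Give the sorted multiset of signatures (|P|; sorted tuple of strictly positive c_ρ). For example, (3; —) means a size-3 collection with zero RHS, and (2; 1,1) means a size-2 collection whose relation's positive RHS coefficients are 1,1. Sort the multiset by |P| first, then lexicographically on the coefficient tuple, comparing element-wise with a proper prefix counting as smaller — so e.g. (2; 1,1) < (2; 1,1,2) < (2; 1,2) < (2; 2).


Δ(Σ) — 11 vertices, 25 min non-faces:

  P = {4,6}:  v_{4} + v_{6} = 0  so sig = (2; —)
  P = {5,8}:  v_{5} + v_{8} = 0  so sig = (2; —)
  P = {7,9}:  v_{7} + v_{9} = v_{11}  so sig = (2; 1)
  P = {2,5}:  v_{2} + v_{5} = v_{4} + v_{7}  so sig = (2; 1,1)
  P = {2,6}:  v_{2} + v_{6} = v_{7} + v_{8}  so sig = (2; 1,1)
  P = {5,10}:  v_{5} + v_{10} = v_{2} + v_{3}  so sig = (2; 1,1)
  P = {7,11}:  v_{7} + v_{11} = v_{4} + v_{5}  so sig = (2; 1,1)
  P = {6,11}:  v_{6} + v_{11} = v_{1} + v_{3} + v_{5}  so sig = (2; 1,1,1)
  P = {8,11}:  v_{8} + v_{11} = v_{1} + v_{3} + v_{4}  so sig = (2; 1,1,1)
  P = {2,9}:  v_{2} + v_{9} = v_{1} + v_{3} + 2·v_{4}  so sig = (2; 1,1,2)
  P = {6,10}:  v_{6} + v_{10} = v_{3} + v_{7} + 2·v_{8}  so sig = (2; 1,1,2)
  P = {10,11}:  v_{10} + v_{11} = v_{3} + 2·v_{4} + v_{8}  so sig = (2; 1,1,2)
  P = {9,10}:  v_{9} + v_{10} = v_{1} + 2·v_{3} + 2·v_{4} + v_{8}  so sig = (2; 1,1,2,2)
  P = {1,10}:  v_{1} + v_{10} = v_{4} + 2·v_{8}  so sig = (2; 1,2)
  P = {6,9}:  v_{6} + v_{9} = 2·v_{1} + 2·v_{3} + v_{5}  so sig = (2; 1,2,2)
  P = {8,9}:  v_{8} + v_{9} = 2·v_{1} + 2·v_{3} + v_{4}  so sig = (2; 1,2,2)
  P = {2,11}:  v_{2} + v_{11} = 2·v_{4}  so sig = (2; 2)
  P = {1,3,7}:  v_{1} + v_{3} + v_{7} = 0  so sig = (3; —)
  P = {1,3,11}:  v_{1} + v_{3} + v_{11} = v_{9}  so sig = (3; 1)
  P = {2,3,8}:  v_{2} + v_{3} + v_{8} = v_{10}  so sig = (3; 1)
  P = {4,7,8}:  v_{4} + v_{7} + v_{8} = v_{2}  so sig = (3; 1)
  P = {1,2,3}:  v_{1} + v_{2} + v_{3} = v_{4} + v_{8}  so sig = (3; 1,1)
  P = {4,7,10}:  v_{4} + v_{7} + v_{10} = 2·v_{2} + v_{3}  so sig = (3; 1,2)
  P = {4,5,9}:  v_{4} + v_{5} + v_{9} = 2·v_{11}  so sig = (3; 2)
  P = {1,3,4,5}:  v_{1} + v_{3} + v_{4} + v_{5} = v_{11}  so sig = (4; 1)

Signatures (|P|; sorted positive RHS coefficients), sorted:
{ (2; —) ×2,  (2; 1),  (2; 1,1) ×4,  (2; 1,1,1) ×2,  (2; 1,1,2) ×3,  (2; 1,1,2,2),  (2; 1,2),  (2; 1,2,2) ×2,  (2; 2),  (3; —),  (3; 1) ×3,  (3; 1,1),  (3; 1,2),  (3; 2),  (4; 1) }


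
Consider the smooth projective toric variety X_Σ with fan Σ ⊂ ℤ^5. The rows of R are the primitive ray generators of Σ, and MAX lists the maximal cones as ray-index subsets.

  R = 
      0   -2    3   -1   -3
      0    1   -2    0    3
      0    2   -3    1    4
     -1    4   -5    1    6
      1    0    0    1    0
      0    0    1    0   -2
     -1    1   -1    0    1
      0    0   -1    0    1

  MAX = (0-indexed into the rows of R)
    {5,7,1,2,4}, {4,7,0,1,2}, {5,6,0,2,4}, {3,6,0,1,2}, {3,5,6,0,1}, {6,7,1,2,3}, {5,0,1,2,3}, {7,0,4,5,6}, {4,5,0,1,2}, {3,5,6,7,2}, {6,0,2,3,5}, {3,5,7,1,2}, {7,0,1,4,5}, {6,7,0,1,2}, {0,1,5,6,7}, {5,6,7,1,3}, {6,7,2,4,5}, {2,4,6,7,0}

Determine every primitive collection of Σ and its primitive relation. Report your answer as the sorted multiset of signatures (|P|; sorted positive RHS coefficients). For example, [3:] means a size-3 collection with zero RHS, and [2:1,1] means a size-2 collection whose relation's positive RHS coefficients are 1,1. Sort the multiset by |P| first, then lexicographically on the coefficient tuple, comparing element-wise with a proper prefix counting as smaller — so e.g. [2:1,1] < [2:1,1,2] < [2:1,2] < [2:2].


Σ has 5 primitive collections:

  P={3,4}:  v_{3} + v_{4} = 2·v_{2} + v_{5}  so sig = [2:1,2]
  P={1,4,6}:  v_{1} + v_{4} + v_{6} = v_{2}  so sig = [3:1]
  P={0,3,7}:  v_{0} + v_{3} + v_{7} = v_{1} + v_{6}  so sig = [3:1,1]
  P={0,2,5,7}:  v_{0} + v_{2} + v_{5} + v_{7} = 0  so sig = [4:]
  P={1,2,5,6}:  v_{1} + v_{2} + v_{5} + v_{6} = v_{3}  so sig = [4:1]

Hence PRS(X_Σ) =
    [2:1,2]
    [3:1]
    [3:1,1]
    [4:]
    [4:1]


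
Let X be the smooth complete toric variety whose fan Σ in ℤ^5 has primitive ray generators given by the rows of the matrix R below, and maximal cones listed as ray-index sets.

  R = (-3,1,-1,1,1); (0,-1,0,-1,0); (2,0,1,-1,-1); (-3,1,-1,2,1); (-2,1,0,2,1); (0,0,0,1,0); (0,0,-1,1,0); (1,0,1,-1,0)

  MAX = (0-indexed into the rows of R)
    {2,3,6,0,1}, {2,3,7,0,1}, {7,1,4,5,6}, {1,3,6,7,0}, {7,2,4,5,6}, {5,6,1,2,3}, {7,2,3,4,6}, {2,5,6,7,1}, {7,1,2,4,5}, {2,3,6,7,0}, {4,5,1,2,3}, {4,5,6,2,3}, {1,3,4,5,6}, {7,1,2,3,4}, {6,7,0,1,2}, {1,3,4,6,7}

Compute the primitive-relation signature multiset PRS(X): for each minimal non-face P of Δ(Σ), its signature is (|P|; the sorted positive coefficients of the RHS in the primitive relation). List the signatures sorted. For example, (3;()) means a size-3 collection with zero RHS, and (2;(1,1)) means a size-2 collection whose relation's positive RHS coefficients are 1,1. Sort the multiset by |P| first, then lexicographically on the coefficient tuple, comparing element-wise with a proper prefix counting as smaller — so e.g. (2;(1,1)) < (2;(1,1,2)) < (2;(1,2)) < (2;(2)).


5 minimal non-faces of Δ(Σ) (on 8 rays):

  P={0,5}:  v_{0} + v_{5} = v_{3}  →  sig = (2;(1))
  P={0,4}:  v_{0} + v_{4} = 2·v_{3} + v_{7}  →  sig = (2;(1,2))
  P={3,5,7}:  v_{3} + v_{5} + v_{7} = v_{4}  →  sig = (3;(1))
  P={1,2,4,6}:  v_{1} + v_{2} + v_{4} + v_{6} = v_{5}  →  sig = (4;(1))
  P={1,2,3,6,7}:  v_{1} + v_{2} + v_{3} + v_{6} + v_{7} = 0  →  sig = (5;())

Signatures (|P|; sorted positive RHS coefficients), sorted:
{ (2;(1)),  (2;(1,2)),  (3;(1)),  (4;(1)),  (5;()) }


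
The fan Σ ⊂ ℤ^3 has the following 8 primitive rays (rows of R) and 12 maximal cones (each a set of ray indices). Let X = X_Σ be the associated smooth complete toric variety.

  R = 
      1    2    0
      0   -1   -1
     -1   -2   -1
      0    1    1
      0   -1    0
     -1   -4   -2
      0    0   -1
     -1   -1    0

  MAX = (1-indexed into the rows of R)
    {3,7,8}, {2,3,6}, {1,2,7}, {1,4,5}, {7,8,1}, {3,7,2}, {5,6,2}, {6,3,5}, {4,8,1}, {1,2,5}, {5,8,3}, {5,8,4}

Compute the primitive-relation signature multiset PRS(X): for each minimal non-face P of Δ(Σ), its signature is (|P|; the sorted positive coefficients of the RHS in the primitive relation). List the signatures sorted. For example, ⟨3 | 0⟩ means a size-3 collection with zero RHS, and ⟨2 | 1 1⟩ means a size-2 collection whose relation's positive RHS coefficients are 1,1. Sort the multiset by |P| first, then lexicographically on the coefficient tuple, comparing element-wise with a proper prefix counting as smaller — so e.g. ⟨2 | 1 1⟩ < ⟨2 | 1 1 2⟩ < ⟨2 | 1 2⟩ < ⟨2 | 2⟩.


Σ has 12 primitive collections:

  P = {2,4}:  v_{2} + v_{4} = 0  ⇒ sig = ⟨2 | 0⟩
  P = {1,3}:  v_{1} + v_{3} = v_{7}  ⇒ sig = ⟨2 | 1⟩
  P = {2,8}:  v_{2} + v_{8} = v_{3}  ⇒ sig = ⟨2 | 1⟩
  P = {3,4}:  v_{3} + v_{4} = v_{8}  ⇒ sig = ⟨2 | 1⟩
  P = {5,7}:  v_{5} + v_{7} = v_{2}  ⇒ sig = ⟨2 | 1⟩
  P = {4,6}:  v_{4} + v_{6} = v_{3} + v_{5}  ⇒ sig = ⟨2 | 1 1⟩
  P = {4,7}:  v_{4} + v_{7} = v_{1} + v_{8}  ⇒ sig = ⟨2 | 1 1⟩
  P = {6,7}:  v_{6} + v_{7} = 2·v_{2} + v_{3}  ⇒ sig = ⟨2 | 1 2⟩
  P = {6,8}:  v_{6} + v_{8} = 2·v_{3} + v_{5}  ⇒ sig = ⟨2 | 1 2⟩
  P = {1,6}:  v_{1} + v_{6} = 2·v_{2}  ⇒ sig = ⟨2 | 2⟩
  P = {1,5,8}:  v_{1} + v_{5} + v_{8} = 0  ⇒ sig = ⟨3 | 0⟩
  P = {2,3,5}:  v_{2} + v_{3} + v_{5} = v_{6}  ⇒ sig = ⟨3 | 1⟩

so the primitive-relation signature multiset is
    ⟨2 | 0⟩
    ⟨2 | 1⟩
    ⟨2 | 1⟩
    ⟨2 | 1⟩
    ⟨2 | 1⟩
    ⟨2 | 1 1⟩
    ⟨2 | 1 1⟩
    ⟨2 | 1 2⟩
    ⟨2 | 1 2⟩
    ⟨2 | 2⟩
    ⟨3 | 0⟩
    ⟨3 | 1⟩
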